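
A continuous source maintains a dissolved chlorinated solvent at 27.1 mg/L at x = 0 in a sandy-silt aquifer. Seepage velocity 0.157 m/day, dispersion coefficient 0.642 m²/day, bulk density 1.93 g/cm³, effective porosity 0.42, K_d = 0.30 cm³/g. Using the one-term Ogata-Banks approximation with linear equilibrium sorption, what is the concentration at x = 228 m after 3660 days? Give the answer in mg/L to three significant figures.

16.8 mg/L

Retardation factor R = 1 + ρ_b·K_d/n = 1 + 1.93 × 0.30/0.42 = 2.379.
Sorption retards both mechanisms: v_R = v/R = 0.06599 m/day, D_R = D/R = 0.2699 m²/day.
v_R·t = 0.06599 × 3660 = 241.5234 m; 2√(D_R t) = 62.86 m; argument = (228 − 241.5234)/62.86 = -0.2151.
C = C₀ × ½·erfc(-0.2151) = 27.1 × 0.6195 = 16.8 mg/L.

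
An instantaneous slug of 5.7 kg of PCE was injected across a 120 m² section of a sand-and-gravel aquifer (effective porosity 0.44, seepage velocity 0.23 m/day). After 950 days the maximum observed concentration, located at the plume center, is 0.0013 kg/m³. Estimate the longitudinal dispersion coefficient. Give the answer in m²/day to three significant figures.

At the plume center C_max = M/(n_e·A·√(4πDt)), so D = M²/(4πt·(n_e·A·C_max)²).
n_e·A·C_max = 0.44 × 120 × 0.0013 = 0.06864 kg/m.
D = 5.7²/(4π × 950 × 0.06864²) = 0.578 m²/day.

0.578 m²/day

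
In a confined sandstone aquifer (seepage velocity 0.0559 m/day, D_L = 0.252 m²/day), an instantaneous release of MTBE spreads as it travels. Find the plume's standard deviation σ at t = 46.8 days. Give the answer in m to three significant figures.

Dispersive spreading gives a Gaussian with σ² = 2Dt; advection only shifts the center.
σ = √(2 × 0.252 × 46.8) = 4.86 m.

4.86 m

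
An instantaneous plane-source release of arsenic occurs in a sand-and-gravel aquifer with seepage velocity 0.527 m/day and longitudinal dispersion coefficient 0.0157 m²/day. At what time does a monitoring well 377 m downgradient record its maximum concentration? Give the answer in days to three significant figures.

For the 1D instantaneous-source solution, setting ∂C/∂t = 0 at fixed x gives v²t² + 2Dt − x² = 0, so t = (√(D² + v²x²) − D)/v².
√(D² + v²x²) = √(0.0157² + 0.527² × 377²) = 198.7; v² = 0.277729.
t = (198.7 − 0.0157)/0.277729 = 715 days (vs. the pure-advection estimate x/v = 715 d).

715 days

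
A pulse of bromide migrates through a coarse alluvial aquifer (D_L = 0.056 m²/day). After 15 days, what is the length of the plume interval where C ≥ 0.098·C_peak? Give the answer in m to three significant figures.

The plume is Gaussian with σ = √(2Dt) = √(2 × 0.056 × 15) = 1.296 m.
C/C_peak = exp(−Δx²/(2σ²)) = 0.098 ⇒ Δx = σ·√(−2 ln 0.098) = 1.296 × 2.155 = 2.793 m.
Width = 2Δx = 5.59 m.

5.59 m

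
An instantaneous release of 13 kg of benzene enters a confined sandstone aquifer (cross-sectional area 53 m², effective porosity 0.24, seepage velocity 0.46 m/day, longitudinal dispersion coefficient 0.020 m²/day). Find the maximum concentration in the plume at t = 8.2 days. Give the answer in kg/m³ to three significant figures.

The peak of an instantaneous 1D plume sits at x = vt; there the Gaussian factor is 1 and C_max = M/(n_e·A·√(4πDt)), where n_e·A is the pore area the mass is dissolved in.
√(4πDt) = √(4π × 0.020 × 8.2) = 1.436 m, so C_max = 13/(0.24 × 53 × 1.436) = 0.712 kg/m³.

0.712 kg/m³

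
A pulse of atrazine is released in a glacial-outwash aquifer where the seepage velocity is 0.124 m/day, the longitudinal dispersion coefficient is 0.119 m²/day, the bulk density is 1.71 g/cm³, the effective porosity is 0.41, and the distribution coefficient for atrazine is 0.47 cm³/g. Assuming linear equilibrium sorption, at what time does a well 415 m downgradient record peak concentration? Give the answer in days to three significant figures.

9880 days

Retardation factor R = 1 + ρ_b·K_d/n = 1 + 1.71 × 0.47/0.41 = 2.960.
Sorption retards both mechanisms: v_R = v/R = 0.04189 m/day, D_R = D/R = 0.04020 m²/day.
Peak time from v_R²t² + 2D_R t − x² = 0: t = (√(D_R² + v_R²x²) − D_R)/v_R².
√(D_R² + v_R²x²) = √(0.04020² + 0.04189² × 415²) = 17.38; v_R² = 0.001755.
t = (17.38 − 0.04020)/0.001755 = 9880 days.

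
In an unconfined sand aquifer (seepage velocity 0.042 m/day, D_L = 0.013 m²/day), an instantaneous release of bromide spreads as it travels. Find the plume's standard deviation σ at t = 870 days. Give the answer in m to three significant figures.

Dispersive spreading gives a Gaussian with σ² = 2Dt; advection only shifts the center.
σ = √(2 × 0.013 × 870) = 4.76 m.

4.76 m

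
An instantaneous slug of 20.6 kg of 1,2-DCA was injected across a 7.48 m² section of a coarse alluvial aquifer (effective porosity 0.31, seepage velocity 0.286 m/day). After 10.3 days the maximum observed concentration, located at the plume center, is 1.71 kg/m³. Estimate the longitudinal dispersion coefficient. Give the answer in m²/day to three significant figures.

0.209 m²/day

At the plume center C_max = M/(n_e·A·√(4πDt)), so D = M²/(4πt·(n_e·A·C_max)²).
n_e·A·C_max = 0.31 × 7.48 × 1.71 = 3.965 kg/m.
D = 20.6²/(4π × 10.3 × 3.965²) = 0.209 m²/day.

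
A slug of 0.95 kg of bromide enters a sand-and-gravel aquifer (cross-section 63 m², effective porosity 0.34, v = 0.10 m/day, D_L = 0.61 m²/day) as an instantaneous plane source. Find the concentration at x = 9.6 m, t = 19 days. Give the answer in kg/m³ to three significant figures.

For an instantaneous plane source, C(x,t) = M/(n_e·A·√(4πDt)) · exp(−(x−vt)²/(4Dt)), with n_e·A the pore (flow) area.
Plume center vt = 0.10 × 19 = 1.9 m, so the well at 9.6 m is 7.7 m downgradient of the peak.
√(4πDt) = 12.07 m, giving peak height M/(n_e·A·√(4πDt)) = 0.95/(0.34 × 63 × 12.07) = 0.003674 kg/m³.
(x−vt)²/(4Dt) = (7.7)²/(4 × 0.61 × 19) = 1.279; exp(−1.279) = 0.2783.
C = 0.003674 × 0.2783 = 0.00102 kg/m³.

0.00102 kg/m³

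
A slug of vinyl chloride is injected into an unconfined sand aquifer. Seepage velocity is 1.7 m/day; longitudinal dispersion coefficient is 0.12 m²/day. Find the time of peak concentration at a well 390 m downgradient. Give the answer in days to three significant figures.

229 days

For the 1D instantaneous-source solution, setting ∂C/∂t = 0 at fixed x gives v²t² + 2Dt − x² = 0, so t = (√(D² + v²x²) − D)/v².
√(D² + v²x²) = √(0.12² + 1.7² × 390²) = 663.0; v² = 2.89.
t = (663.0 − 0.12)/2.89 = 229 days (vs. the pure-advection estimate x/v = 229 d).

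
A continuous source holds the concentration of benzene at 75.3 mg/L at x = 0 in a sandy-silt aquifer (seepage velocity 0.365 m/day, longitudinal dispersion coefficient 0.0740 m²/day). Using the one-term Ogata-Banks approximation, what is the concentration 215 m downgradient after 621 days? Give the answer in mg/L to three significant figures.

For a continuous step input, C/C₀ ≈ ½·erfc((x−vt)/(2√(Dt))).
vt = 0.365 × 621 = 226.665 m and 2√(Dt) = 2√(0.0740 × 621) = 13.56 m.
Argument (x−vt)/(2√(Dt)) = (215 − 226.665)/13.56 = -0.8603; ½·erfc(-0.8603) = 0.8881.
C = 75.3 × 0.8881 = 66.9 mg/L.

66.9 mg/L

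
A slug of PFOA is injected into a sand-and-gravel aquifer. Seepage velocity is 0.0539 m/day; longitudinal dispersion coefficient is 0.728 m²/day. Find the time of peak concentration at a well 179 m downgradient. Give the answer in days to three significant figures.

For the 1D instantaneous-source solution, setting ∂C/∂t = 0 at fixed x gives v²t² + 2Dt − x² = 0, so t = (√(D² + v²x²) − D)/v².
√(D² + v²x²) = √(0.728² + 0.0539² × 179²) = 9.676; v² = 0.00290521.
t = (9.676 − 0.728)/0.00290521 = 3080 days (vs. the pure-advection estimate x/v = 3320 d).

3080 days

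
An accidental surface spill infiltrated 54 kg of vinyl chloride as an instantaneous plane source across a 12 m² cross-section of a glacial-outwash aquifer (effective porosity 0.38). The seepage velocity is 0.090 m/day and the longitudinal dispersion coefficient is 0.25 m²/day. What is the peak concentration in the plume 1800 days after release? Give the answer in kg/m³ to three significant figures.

The peak of an instantaneous 1D plume sits at x = vt; there the Gaussian factor is 1 and C_max = M/(n_e·A·√(4πDt)), where n_e·A is the pore area the mass is dissolved in.
√(4πDt) = √(4π × 0.25 × 1800) = 75.20 m, so C_max = 54/(0.38 × 12 × 75.20) = 0.157 kg/m³.

0.157 kg/m³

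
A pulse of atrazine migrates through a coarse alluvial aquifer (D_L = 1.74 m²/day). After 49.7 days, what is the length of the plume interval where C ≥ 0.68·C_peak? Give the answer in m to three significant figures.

The plume is Gaussian with σ = √(2Dt) = √(2 × 1.74 × 49.7) = 13.15 m.
C/C_peak = exp(−Δx²/(2σ²)) = 0.68 ⇒ Δx = σ·√(−2 ln 0.68) = 13.15 × 0.8783 = 11.55 m.
Width = 2Δx = 23.1 m.

23.1 m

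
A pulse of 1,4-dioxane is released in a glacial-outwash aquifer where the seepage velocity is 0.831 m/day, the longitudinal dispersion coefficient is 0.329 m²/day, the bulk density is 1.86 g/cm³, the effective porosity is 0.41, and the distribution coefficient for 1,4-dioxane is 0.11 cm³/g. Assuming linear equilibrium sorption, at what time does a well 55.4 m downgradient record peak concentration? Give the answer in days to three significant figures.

99.2 days

Retardation factor R = 1 + ρ_b·K_d/n = 1 + 1.86 × 0.11/0.41 = 1.499.
Sorption retards both mechanisms: v_R = v/R = 0.5544 m/day, D_R = D/R = 0.2195 m²/day.
Peak time from v_R²t² + 2D_R t − x² = 0: t = (√(D_R² + v_R²x²) − D_R)/v_R².
√(D_R² + v_R²x²) = √(0.2195² + 0.5544² × 55.4²) = 30.71; v_R² = 0.3074.
t = (30.71 − 0.2195)/0.3074 = 99.2 days.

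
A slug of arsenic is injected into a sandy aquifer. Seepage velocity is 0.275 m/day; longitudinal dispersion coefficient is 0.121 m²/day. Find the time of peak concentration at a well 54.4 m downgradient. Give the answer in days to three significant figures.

For the 1D instantaneous-source solution, setting ∂C/∂t = 0 at fixed x gives v²t² + 2Dt − x² = 0, so t = (√(D² + v²x²) − D)/v².
√(D² + v²x²) = √(0.121² + 0.275² × 54.4²) = 14.96; v² = 0.075625.
t = (14.96 − 0.121)/0.075625 = 196 days (vs. the pure-advection estimate x/v = 198 d).

196 days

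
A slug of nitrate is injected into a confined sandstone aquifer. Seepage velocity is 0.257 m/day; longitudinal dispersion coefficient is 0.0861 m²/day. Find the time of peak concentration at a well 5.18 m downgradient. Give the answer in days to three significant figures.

For the 1D instantaneous-source solution, setting ∂C/∂t = 0 at fixed x gives v²t² + 2Dt − x² = 0, so t = (√(D² + v²x²) − D)/v².
√(D² + v²x²) = √(0.0861² + 0.257² × 5.18²) = 1.334; v² = 0.066049.
t = (1.334 − 0.0861)/0.066049 = 18.9 days (vs. the pure-advection estimate x/v = 20.2 d).

18.9 days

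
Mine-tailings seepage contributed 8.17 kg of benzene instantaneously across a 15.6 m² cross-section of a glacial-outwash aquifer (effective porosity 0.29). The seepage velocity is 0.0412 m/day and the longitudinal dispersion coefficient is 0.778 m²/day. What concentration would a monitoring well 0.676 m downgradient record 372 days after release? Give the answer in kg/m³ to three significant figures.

0.0249 kg/m³

For an instantaneous plane source, C(x,t) = M/(n_e·A·√(4πDt)) · exp(−(x−vt)²/(4Dt)), with n_e·A the pore (flow) area.
Plume center vt = 0.0412 × 372 = 15.3264 m, so the well at 0.676 m is 14.6504 m upgradient of the peak.
√(4πDt) = 60.31 m, giving peak height M/(n_e·A·√(4πDt)) = 8.17/(0.29 × 15.6 × 60.31) = 0.02994 kg/m³.
(x−vt)²/(4Dt) = (-14.6504)²/(4 × 0.778 × 372) = 0.1854; exp(−0.1854) = 0.8308.
C = 0.02994 × 0.8308 = 0.0249 kg/m³.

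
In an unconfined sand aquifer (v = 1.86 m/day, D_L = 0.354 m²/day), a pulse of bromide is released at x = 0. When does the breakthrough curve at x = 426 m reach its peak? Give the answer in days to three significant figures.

229 days

For the 1D instantaneous-source solution, setting ∂C/∂t = 0 at fixed x gives v²t² + 2Dt − x² = 0, so t = (√(D² + v²x²) − D)/v².
√(D² + v²x²) = √(0.354² + 1.86² × 426²) = 792.4; v² = 3.4596.
t = (792.4 − 0.354)/3.4596 = 229 days (vs. the pure-advection estimate x/v = 229 d).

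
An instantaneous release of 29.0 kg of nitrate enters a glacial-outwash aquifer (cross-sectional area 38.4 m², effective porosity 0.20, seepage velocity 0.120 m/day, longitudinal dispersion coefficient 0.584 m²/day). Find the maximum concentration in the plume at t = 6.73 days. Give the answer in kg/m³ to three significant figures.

The peak of an instantaneous 1D plume sits at x = vt; there the Gaussian factor is 1 and C_max = M/(n_e·A·√(4πDt)), where n_e·A is the pore area the mass is dissolved in.
√(4πDt) = √(4π × 0.584 × 6.73) = 7.028 m, so C_max = 29.0/(0.20 × 38.4 × 7.028) = 0.537 kg/m³.

0.537 kg/m³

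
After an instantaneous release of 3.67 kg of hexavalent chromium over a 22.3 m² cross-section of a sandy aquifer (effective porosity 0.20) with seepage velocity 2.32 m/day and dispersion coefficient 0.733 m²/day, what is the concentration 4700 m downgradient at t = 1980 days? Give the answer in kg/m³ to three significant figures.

0.000867 kg/m³

For an instantaneous plane source, C(x,t) = M/(n_e·A·√(4πDt)) · exp(−(x−vt)²/(4Dt)), with n_e·A the pore (flow) area.
Plume center vt = 2.32 × 1980 = 4593.6 m, so the well at 4700 m is 106.4 m downgradient of the peak.
√(4πDt) = 135.0 m, giving peak height M/(n_e·A·√(4πDt)) = 3.67/(0.20 × 22.3 × 135.0) = 0.006095 kg/m³.
(x−vt)²/(4Dt) = (106.4)²/(4 × 0.733 × 1980) = 1.950; exp(−1.950) = 0.1423.
C = 0.006095 × 0.1423 = 0.000867 kg/m³.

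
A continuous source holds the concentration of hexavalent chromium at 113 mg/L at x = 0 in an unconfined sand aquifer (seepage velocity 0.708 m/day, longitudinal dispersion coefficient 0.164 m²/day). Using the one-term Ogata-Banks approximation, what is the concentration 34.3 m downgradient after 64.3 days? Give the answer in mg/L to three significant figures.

112 mg/L

For a continuous step input, C/C₀ ≈ ½·erfc((x−vt)/(2√(Dt))).
vt = 0.708 × 64.3 = 45.5244 m and 2√(Dt) = 2√(0.164 × 64.3) = 6.495 m.
Argument (x−vt)/(2√(Dt)) = (34.3 − 45.5244)/6.495 = -1.728; ½·erfc(-1.728) = 0.9927.
C = 113 × 0.9927 = 112 mg/L.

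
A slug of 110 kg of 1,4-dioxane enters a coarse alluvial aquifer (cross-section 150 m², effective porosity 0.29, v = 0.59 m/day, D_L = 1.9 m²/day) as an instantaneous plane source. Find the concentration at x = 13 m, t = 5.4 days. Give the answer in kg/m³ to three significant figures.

For an instantaneous plane source, C(x,t) = M/(n_e·A·√(4πDt)) · exp(−(x−vt)²/(4Dt)), with n_e·A the pore (flow) area.
Plume center vt = 0.59 × 5.4 = 3.186 m, so the well at 13 m is 9.814 m downgradient of the peak.
√(4πDt) = 11.35 m, giving peak height M/(n_e·A·√(4πDt)) = 110/(0.29 × 150 × 11.35) = 0.2228 kg/m³.
(x−vt)²/(4Dt) = (9.814)²/(4 × 1.9 × 5.4) = 2.347; exp(−2.347) = 0.09566.
C = 0.2228 × 0.09566 = 0.0213 kg/m³.

0.0213 kg/m³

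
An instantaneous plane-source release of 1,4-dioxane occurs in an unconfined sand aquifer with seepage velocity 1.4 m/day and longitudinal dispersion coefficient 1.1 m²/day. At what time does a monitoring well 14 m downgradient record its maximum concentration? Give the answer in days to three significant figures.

For the 1D instantaneous-source solution, setting ∂C/∂t = 0 at fixed x gives v²t² + 2Dt − x² = 0, so t = (√(D² + v²x²) − D)/v².
√(D² + v²x²) = √(1.1² + 1.4² × 14²) = 19.63; v² = 1.96.
t = (19.63 − 1.1)/1.96 = 9.45 days (vs. the pure-advection estimate x/v = 10.0 d).

9.45 days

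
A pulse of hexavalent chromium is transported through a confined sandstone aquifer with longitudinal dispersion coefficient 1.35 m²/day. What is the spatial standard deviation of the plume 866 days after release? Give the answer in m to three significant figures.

48.4 m

Dispersive spreading gives a Gaussian with σ² = 2Dt; advection only shifts the center.
σ = √(2 × 1.35 × 866) = 48.4 m.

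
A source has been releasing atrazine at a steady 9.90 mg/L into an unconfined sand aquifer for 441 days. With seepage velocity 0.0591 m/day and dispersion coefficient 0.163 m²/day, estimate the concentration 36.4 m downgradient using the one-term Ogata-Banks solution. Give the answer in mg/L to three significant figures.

1.92 mg/L

For a continuous step input, C/C₀ ≈ ½·erfc((x−vt)/(2√(Dt))).
vt = 0.0591 × 441 = 26.0631 m and 2√(Dt) = 2√(0.163 × 441) = 16.96 m.
Argument (x−vt)/(2√(Dt)) = (36.4 − 26.0631)/16.96 = 0.6095; ½·erfc(0.6095) = 0.1944.
C = 9.90 × 0.1944 = 1.92 mg/L.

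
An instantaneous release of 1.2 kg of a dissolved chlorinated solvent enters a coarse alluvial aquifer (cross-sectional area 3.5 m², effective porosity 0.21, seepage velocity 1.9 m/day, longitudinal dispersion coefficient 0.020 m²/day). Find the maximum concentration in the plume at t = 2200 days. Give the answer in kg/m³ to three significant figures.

The peak of an instantaneous 1D plume sits at x = vt; there the Gaussian factor is 1 and C_max = M/(n_e·A·√(4πDt)), where n_e·A is the pore area the mass is dissolved in.
√(4πDt) = √(4π × 0.020 × 2200) = 23.51 m, so C_max = 1.2/(0.21 × 3.5 × 23.51) = 0.0694 kg/m³.

0.0694 kg/m³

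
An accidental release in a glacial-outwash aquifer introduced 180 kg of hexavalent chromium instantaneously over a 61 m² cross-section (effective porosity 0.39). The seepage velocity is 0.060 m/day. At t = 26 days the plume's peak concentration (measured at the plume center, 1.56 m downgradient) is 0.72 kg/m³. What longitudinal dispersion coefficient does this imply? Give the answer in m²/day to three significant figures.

At the plume center C_max = M/(n_e·A·√(4πDt)), so D = M²/(4πt·(n_e·A·C_max)²).
n_e·A·C_max = 0.39 × 61 × 0.72 = 17.13 kg/m.
D = 180²/(4π × 26 × 17.13²) = 0.338 m²/day.

0.338 m²/day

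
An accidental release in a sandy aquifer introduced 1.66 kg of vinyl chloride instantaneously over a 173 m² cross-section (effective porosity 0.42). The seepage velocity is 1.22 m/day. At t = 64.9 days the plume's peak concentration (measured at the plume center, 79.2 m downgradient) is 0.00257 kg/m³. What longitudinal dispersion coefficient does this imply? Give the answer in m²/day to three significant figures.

0.0969 m²/day

At the plume center C_max = M/(n_e·A·√(4πDt)), so D = M²/(4πt·(n_e·A·C_max)²).
n_e·A·C_max = 0.42 × 173 × 0.00257 = 0.1867 kg/m.
D = 1.66²/(4π × 64.9 × 0.1867²) = 0.0969 m²/day.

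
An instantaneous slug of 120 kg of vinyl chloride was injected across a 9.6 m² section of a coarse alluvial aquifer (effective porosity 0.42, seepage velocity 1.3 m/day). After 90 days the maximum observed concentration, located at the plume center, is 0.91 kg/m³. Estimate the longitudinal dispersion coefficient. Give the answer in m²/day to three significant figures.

At the plume center C_max = M/(n_e·A·√(4πDt)), so D = M²/(4πt·(n_e·A·C_max)²).
n_e·A·C_max = 0.42 × 9.6 × 0.91 = 3.669 kg/m.
D = 120²/(4π × 90 × 3.669²) = 0.946 m²/day.

0.946 m²/day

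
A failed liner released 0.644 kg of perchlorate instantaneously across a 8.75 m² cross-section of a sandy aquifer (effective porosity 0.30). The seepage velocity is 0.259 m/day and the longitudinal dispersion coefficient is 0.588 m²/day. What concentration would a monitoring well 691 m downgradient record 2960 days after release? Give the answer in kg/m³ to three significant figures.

0.000729 kg/m³

For an instantaneous plane source, C(x,t) = M/(n_e·A·√(4πDt)) · exp(−(x−vt)²/(4Dt)), with n_e·A the pore (flow) area.
Plume center vt = 0.259 × 2960 = 766.64 m, so the well at 691 m is 75.64 m upgradient of the peak.
√(4πDt) = 147.9 m, giving peak height M/(n_e·A·√(4πDt)) = 0.644/(0.30 × 8.75 × 147.9) = 0.001659 kg/m³.
(x−vt)²/(4Dt) = (-75.64)²/(4 × 0.588 × 2960) = 0.8218; exp(−0.8218) = 0.4396.
C = 0.001659 × 0.4396 = 0.000729 kg/m³.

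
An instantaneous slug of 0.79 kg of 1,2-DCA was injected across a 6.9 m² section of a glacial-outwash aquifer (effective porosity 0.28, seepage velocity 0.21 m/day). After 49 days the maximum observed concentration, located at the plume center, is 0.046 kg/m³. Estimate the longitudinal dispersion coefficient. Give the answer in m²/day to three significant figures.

0.128 m²/day

At the plume center C_max = M/(n_e·A·√(4πDt)), so D = M²/(4πt·(n_e·A·C_max)²).
n_e·A·C_max = 0.28 × 6.9 × 0.046 = 0.08887 kg/m.
D = 0.79²/(4π × 49 × 0.08887²) = 0.128 m²/day.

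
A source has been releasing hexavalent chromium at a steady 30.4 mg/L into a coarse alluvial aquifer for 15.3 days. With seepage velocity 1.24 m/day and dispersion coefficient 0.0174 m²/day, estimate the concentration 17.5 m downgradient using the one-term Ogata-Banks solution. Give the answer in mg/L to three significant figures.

For a continuous step input, C/C₀ ≈ ½·erfc((x−vt)/(2√(Dt))).
vt = 1.24 × 15.3 = 18.972 m and 2√(Dt) = 2√(0.0174 × 15.3) = 1.032 m.
Argument (x−vt)/(2√(Dt)) = (17.5 − 18.972)/1.032 = -1.426; ½·erfc(-1.426) = 0.9781.
C = 30.4 × 0.9781 = 29.7 mg/L.

29.7 mg/L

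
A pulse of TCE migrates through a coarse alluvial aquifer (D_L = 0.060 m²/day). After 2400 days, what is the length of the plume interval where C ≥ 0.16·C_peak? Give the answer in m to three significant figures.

65.0 m

The plume is Gaussian with σ = √(2Dt) = √(2 × 0.060 × 2400) = 16.97 m.
C/C_peak = exp(−Δx²/(2σ²)) = 0.16 ⇒ Δx = σ·√(−2 ln 0.16) = 16.97 × 1.914 = 32.48 m.
Width = 2Δx = 65.0 m.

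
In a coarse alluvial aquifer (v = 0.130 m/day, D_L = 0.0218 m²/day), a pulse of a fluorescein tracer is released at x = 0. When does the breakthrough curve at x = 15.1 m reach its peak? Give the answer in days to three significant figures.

For the 1D instantaneous-source solution, setting ∂C/∂t = 0 at fixed x gives v²t² + 2Dt − x² = 0, so t = (√(D² + v²x²) − D)/v².
√(D² + v²x²) = √(0.0218² + 0.130² × 15.1²) = 1.963; v² = 0.0169.
t = (1.963 − 0.0218)/0.0169 = 115 days (vs. the pure-advection estimate x/v = 116 d).

115 days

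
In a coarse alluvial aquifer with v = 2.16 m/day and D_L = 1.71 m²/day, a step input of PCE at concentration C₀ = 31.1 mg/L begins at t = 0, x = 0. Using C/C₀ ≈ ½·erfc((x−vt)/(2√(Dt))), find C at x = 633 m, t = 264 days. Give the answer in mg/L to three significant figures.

For a continuous step input, C/C₀ ≈ ½·erfc((x−vt)/(2√(Dt))).
vt = 2.16 × 264 = 570.24 m and 2√(Dt) = 2√(1.71 × 264) = 42.49 m.
Argument (x−vt)/(2√(Dt)) = (633 − 570.24)/42.49 = 1.477; ½·erfc(1.477) = 0.01836.
C = 31.1 × 0.01836 = 0.571 mg/L.

0.571 mg/L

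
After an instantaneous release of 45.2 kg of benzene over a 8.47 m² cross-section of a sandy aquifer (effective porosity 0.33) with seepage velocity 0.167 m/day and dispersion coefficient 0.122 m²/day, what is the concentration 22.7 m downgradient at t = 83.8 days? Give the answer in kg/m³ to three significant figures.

0.224 kg/m³

For an instantaneous plane source, C(x,t) = M/(n_e·A·√(4πDt)) · exp(−(x−vt)²/(4Dt)), with n_e·A the pore (flow) area.
Plume center vt = 0.167 × 83.8 = 13.9946 m, so the well at 22.7 m is 8.7054 m downgradient of the peak.
√(4πDt) = 11.33 m, giving peak height M/(n_e·A·√(4πDt)) = 45.2/(0.33 × 8.47 × 11.33) = 1.427 kg/m³.
(x−vt)²/(4Dt) = (8.7054)²/(4 × 0.122 × 83.8) = 1.853; exp(−1.853) = 0.1568.
C = 1.427 × 0.1568 = 0.224 kg/m³.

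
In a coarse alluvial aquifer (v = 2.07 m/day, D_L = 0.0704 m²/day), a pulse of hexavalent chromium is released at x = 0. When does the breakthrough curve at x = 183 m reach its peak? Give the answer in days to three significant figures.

For the 1D instantaneous-source solution, setting ∂C/∂t = 0 at fixed x gives v²t² + 2Dt − x² = 0, so t = (√(D² + v²x²) − D)/v².
√(D² + v²x²) = √(0.0704² + 2.07² × 183²) = 378.8; v² = 4.2849.
t = (378.8 − 0.0704)/4.2849 = 88.4 days (vs. the pure-advection estimate x/v = 88.4 d).

88.4 days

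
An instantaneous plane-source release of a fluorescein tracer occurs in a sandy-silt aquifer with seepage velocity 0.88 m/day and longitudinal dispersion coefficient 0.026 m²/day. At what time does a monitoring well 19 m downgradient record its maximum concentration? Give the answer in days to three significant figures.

21.6 days

For the 1D instantaneous-source solution, setting ∂C/∂t = 0 at fixed x gives v²t² + 2Dt − x² = 0, so t = (√(D² + v²x²) − D)/v².
√(D² + v²x²) = √(0.026² + 0.88² × 19²) = 16.72; v² = 0.7744.
t = (16.72 − 0.026)/0.7744 = 21.6 days (vs. the pure-advection estimate x/v = 21.6 d).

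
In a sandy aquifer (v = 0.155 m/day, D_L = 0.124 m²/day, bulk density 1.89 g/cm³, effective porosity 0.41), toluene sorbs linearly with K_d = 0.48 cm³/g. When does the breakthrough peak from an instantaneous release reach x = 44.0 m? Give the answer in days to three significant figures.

896 days

Retardation factor R = 1 + ρ_b·K_d/n = 1 + 1.89 × 0.48/0.41 = 3.213.
Sorption retards both mechanisms: v_R = v/R = 0.04824 m/day, D_R = D/R = 0.03859 m²/day.
Peak time from v_R²t² + 2D_R t − x² = 0: t = (√(D_R² + v_R²x²) − D_R)/v_R².
√(D_R² + v_R²x²) = √(0.03859² + 0.04824² × 44.0²) = 2.123; v_R² = 0.002327.
t = (2.123 − 0.03859)/0.002327 = 896 days.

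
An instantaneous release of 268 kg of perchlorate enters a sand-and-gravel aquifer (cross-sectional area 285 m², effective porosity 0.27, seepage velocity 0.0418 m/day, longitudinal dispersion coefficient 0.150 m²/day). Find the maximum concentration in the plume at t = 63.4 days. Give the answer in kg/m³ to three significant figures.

The peak of an instantaneous 1D plume sits at x = vt; there the Gaussian factor is 1 and C_max = M/(n_e·A·√(4πDt)), where n_e·A is the pore area the mass is dissolved in.
√(4πDt) = √(4π × 0.150 × 63.4) = 10.93 m, so C_max = 268/(0.27 × 285 × 10.93) = 0.319 kg/m³.

0.319 kg/m³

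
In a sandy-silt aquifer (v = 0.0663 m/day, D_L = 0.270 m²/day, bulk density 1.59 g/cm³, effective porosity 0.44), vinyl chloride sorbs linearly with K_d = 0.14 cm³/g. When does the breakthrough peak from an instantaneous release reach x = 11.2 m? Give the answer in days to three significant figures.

178 days

Retardation factor R = 1 + ρ_b·K_d/n = 1 + 1.59 × 0.14/0.44 = 1.506.
Sorption retards both mechanisms: v_R = v/R = 0.04402 m/day, D_R = D/R = 0.1793 m²/day.
Peak time from v_R²t² + 2D_R t − x² = 0: t = (√(D_R² + v_R²x²) − D_R)/v_R².
√(D_R² + v_R²x²) = √(0.1793² + 0.04402² × 11.2²) = 0.5246; v_R² = 0.001938.
t = (0.5246 − 0.1793)/0.001938 = 178 days.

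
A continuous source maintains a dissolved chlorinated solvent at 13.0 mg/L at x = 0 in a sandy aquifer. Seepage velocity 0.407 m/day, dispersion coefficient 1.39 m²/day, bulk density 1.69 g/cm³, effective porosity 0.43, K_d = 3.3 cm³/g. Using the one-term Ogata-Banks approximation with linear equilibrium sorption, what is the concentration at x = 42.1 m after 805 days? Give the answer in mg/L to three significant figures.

0.914 mg/L

Retardation factor R = 1 + ρ_b·K_d/n = 1 + 1.69 × 3.3/0.43 = 13.97.
Sorption retards both mechanisms: v_R = v/R = 0.02913 m/day, D_R = D/R = 0.09950 m²/day.
v_R·t = 0.02913 × 805 = 23.44965 m; 2√(D_R t) = 17.90 m; argument = (42.1 − 23.44965)/17.90 = 1.042.
C = C₀ × ½·erfc(1.042) = 13.0 × 0.07029 = 0.914 mg/L.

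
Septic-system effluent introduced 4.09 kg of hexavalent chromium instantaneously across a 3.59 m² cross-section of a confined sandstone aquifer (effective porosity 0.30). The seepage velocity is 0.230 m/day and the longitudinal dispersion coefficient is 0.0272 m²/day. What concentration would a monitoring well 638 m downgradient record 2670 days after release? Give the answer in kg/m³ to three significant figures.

For an instantaneous plane source, C(x,t) = M/(n_e·A·√(4πDt)) · exp(−(x−vt)²/(4Dt)), with n_e·A the pore (flow) area.
Plume center vt = 0.230 × 2670 = 614.1 m, so the well at 638 m is 23.9 m downgradient of the peak.
√(4πDt) = 30.21 m, giving peak height M/(n_e·A·√(4πDt)) = 4.09/(0.30 × 3.59 × 30.21) = 0.1257 kg/m³.
(x−vt)²/(4Dt) = (23.9)²/(4 × 0.0272 × 2670) = 1.966; exp(−1.966) = 0.1400.
C = 0.1257 × 0.1400 = 0.0176 kg/m³.

0.0176 kg/m³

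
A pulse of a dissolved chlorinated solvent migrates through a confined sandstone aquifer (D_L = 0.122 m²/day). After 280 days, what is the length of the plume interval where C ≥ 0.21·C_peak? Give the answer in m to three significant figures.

The plume is Gaussian with σ = √(2Dt) = √(2 × 0.122 × 280) = 8.266 m.
C/C_peak = exp(−Δx²/(2σ²)) = 0.21 ⇒ Δx = σ·√(−2 ln 0.21) = 8.266 × 1.767 = 14.61 m.
Width = 2Δx = 29.2 m.

29.2 m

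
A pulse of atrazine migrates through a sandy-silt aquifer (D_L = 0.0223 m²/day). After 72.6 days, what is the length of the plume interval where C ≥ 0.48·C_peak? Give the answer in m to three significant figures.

4.36 m

The plume is Gaussian with σ = √(2Dt) = √(2 × 0.0223 × 72.6) = 1.799 m.
C/C_peak = exp(−Δx²/(2σ²)) = 0.48 ⇒ Δx = σ·√(−2 ln 0.48) = 1.799 × 1.212 = 2.180 m.
Width = 2Δx = 4.36 m.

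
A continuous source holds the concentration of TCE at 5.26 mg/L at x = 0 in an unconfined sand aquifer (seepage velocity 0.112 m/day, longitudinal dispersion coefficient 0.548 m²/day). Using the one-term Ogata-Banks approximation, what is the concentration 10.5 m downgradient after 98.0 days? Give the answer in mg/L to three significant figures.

2.73 mg/L

For a continuous step input, C/C₀ ≈ ½·erfc((x−vt)/(2√(Dt))).
vt = 0.112 × 98.0 = 10.976 m and 2√(Dt) = 2√(0.548 × 98.0) = 14.66 m.
Argument (x−vt)/(2√(Dt)) = (10.5 − 10.976)/14.66 = -0.03247; ½·erfc(-0.03247) = 0.5183.
C = 5.26 × 0.5183 = 2.73 mg/L.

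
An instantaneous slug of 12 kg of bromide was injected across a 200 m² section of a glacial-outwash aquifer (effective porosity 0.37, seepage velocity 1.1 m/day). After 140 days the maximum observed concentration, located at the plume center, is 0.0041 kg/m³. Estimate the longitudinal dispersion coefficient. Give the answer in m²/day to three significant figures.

0.889 m²/day

At the plume center C_max = M/(n_e·A·√(4πDt)), so D = M²/(4πt·(n_e·A·C_max)²).
n_e·A·C_max = 0.37 × 200 × 0.0041 = 0.3034 kg/m.
D = 12²/(4π × 140 × 0.3034²) = 0.889 m²/day.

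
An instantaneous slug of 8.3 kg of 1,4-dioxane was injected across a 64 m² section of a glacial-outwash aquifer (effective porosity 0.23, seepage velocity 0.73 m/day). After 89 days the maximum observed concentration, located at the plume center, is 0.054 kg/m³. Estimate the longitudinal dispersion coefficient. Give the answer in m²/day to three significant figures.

0.0975 m²/day

At the plume center C_max = M/(n_e·A·√(4πDt)), so D = M²/(4πt·(n_e·A·C_max)²).
n_e·A·C_max = 0.23 × 64 × 0.054 = 0.7949 kg/m.
D = 8.3²/(4π × 89 × 0.7949²) = 0.0975 m²/day.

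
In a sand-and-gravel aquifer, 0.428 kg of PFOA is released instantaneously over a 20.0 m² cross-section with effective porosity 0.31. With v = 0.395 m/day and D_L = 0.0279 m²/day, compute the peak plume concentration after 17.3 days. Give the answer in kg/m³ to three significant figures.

0.0280 kg/m³

The peak of an instantaneous 1D plume sits at x = vt; there the Gaussian factor is 1 and C_max = M/(n_e·A·√(4πDt)), where n_e·A is the pore area the mass is dissolved in.
√(4πDt) = √(4π × 0.0279 × 17.3) = 2.463 m, so C_max = 0.428/(0.31 × 20.0 × 2.463) = 0.0280 kg/m³.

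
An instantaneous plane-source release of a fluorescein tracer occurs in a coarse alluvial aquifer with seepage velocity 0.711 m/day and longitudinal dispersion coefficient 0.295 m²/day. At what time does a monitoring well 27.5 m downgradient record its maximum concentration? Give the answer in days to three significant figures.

38.1 days

For the 1D instantaneous-source solution, setting ∂C/∂t = 0 at fixed x gives v²t² + 2Dt − x² = 0, so t = (√(D² + v²x²) − D)/v².
√(D² + v²x²) = √(0.295² + 0.711² × 27.5²) = 19.55; v² = 0.505521.
t = (19.55 − 0.295)/0.505521 = 38.1 days (vs. the pure-advection estimate x/v = 38.7 d).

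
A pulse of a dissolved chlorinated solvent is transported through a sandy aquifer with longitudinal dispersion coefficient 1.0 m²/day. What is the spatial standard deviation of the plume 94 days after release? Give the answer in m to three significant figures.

13.7 m

Dispersive spreading gives a Gaussian with σ² = 2Dt; advection only shifts the center.
σ = √(2 × 1.0 × 94) = 13.7 m.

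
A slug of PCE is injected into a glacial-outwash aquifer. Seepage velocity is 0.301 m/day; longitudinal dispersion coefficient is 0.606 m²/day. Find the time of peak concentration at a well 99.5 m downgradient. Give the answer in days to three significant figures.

For the 1D instantaneous-source solution, setting ∂C/∂t = 0 at fixed x gives v²t² + 2Dt − x² = 0, so t = (√(D² + v²x²) − D)/v².
√(D² + v²x²) = √(0.606² + 0.301² × 99.5²) = 29.96; v² = 0.090601.
t = (29.96 − 0.606)/0.090601 = 324 days (vs. the pure-advection estimate x/v = 331 d).

324 days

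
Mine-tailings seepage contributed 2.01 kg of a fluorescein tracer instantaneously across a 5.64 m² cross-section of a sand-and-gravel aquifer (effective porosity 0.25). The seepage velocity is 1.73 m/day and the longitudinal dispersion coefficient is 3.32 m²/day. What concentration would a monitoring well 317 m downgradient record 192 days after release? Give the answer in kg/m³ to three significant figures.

0.0146 kg/m³

For an instantaneous plane source, C(x,t) = M/(n_e·A·√(4πDt)) · exp(−(x−vt)²/(4Dt)), with n_e·A the pore (flow) area.
Plume center vt = 1.73 × 192 = 332.16 m, so the well at 317 m is 15.16 m upgradient of the peak.
√(4πDt) = 89.50 m, giving peak height M/(n_e·A·√(4πDt)) = 2.01/(0.25 × 5.64 × 89.50) = 0.01593 kg/m³.
(x−vt)²/(4Dt) = (-15.16)²/(4 × 3.32 × 192) = 0.09014; exp(−0.09014) = 0.9138.
C = 0.01593 × 0.9138 = 0.0146 kg/m³.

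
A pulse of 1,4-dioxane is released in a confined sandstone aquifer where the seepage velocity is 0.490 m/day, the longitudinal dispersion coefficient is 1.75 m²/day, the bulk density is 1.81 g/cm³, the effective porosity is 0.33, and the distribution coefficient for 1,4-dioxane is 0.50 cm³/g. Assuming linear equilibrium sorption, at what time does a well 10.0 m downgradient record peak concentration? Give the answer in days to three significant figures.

Retardation factor R = 1 + ρ_b·K_d/n = 1 + 1.81 × 0.50/0.33 = 3.742.
Sorption retards both mechanisms: v_R = v/R = 0.1309 m/day, D_R = D/R = 0.4677 m²/day.
Peak time from v_R²t² + 2D_R t − x² = 0: t = (√(D_R² + v_R²x²) − D_R)/v_R².
√(D_R² + v_R²x²) = √(0.4677² + 0.1309² × 10.0²) = 1.390; v_R² = 0.01713.
t = (1.390 − 0.4677)/0.01713 = 53.8 days.

53.8 days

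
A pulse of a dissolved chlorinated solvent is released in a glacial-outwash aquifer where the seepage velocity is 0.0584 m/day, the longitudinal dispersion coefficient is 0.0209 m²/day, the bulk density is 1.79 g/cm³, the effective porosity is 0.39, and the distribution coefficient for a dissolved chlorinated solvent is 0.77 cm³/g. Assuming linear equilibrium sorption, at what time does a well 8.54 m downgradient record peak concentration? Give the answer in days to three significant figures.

Retardation factor R = 1 + ρ_b·K_d/n = 1 + 1.79 × 0.77/0.39 = 4.534.
Sorption retards both mechanisms: v_R = v/R = 0.01288 m/day, D_R = D/R = 0.004610 m²/day.
Peak time from v_R²t² + 2D_R t − x² = 0: t = (√(D_R² + v_R²x²) − D_R)/v_R².
√(D_R² + v_R²x²) = √(0.004610² + 0.01288² × 8.54²) = 0.1101; v_R² = 0.0001659.
t = (0.1101 − 0.004610)/0.0001659 = 636 days.

636 days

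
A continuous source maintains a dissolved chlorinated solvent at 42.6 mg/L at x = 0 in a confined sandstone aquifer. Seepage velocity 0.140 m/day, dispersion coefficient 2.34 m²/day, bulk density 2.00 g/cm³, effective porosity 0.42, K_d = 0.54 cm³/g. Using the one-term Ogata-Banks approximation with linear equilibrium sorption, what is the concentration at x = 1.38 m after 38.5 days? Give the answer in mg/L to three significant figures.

21.6 mg/L

Retardation factor R = 1 + ρ_b·K_d/n = 1 + 2.00 × 0.54/0.42 = 3.571.
Sorption retards both mechanisms: v_R = v/R = 0.03920 m/day, D_R = D/R = 0.6553 m²/day.
v_R·t = 0.03920 × 38.5 = 1.5092 m; 2√(D_R t) = 10.05 m; argument = (1.38 − 1.5092)/10.05 = -0.01286.
C = C₀ × ½·erfc(-0.01286) = 42.6 × 0.5073 = 21.6 mg/L.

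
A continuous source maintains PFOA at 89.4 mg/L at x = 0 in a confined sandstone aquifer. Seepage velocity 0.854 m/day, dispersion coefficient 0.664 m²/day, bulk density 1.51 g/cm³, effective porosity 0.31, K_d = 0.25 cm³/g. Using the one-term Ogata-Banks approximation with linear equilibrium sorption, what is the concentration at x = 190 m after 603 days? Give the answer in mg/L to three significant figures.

Retardation factor R = 1 + ρ_b·K_d/n = 1 + 1.51 × 0.25/0.31 = 2.218.
Sorption retards both mechanisms: v_R = v/R = 0.3850 m/day, D_R = D/R = 0.2994 m²/day.
v_R·t = 0.3850 × 603 = 232.155 m; 2√(D_R t) = 26.87 m; argument = (190 − 232.155)/26.87 = -1.569.
C = C₀ × ½·erfc(-1.569) = 89.4 × 0.9868 = 88.2 mg/L.

88.2 mg/L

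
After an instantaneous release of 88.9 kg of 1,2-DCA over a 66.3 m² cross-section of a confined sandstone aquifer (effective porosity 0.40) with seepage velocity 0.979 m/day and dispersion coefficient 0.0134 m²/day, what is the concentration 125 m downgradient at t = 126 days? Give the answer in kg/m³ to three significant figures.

For an instantaneous plane source, C(x,t) = M/(n_e·A·√(4πDt)) · exp(−(x−vt)²/(4Dt)), with n_e·A the pore (flow) area.
Plume center vt = 0.979 × 126 = 123.354 m, so the well at 125 m is 1.646 m downgradient of the peak.
√(4πDt) = 4.606 m, giving peak height M/(n_e·A·√(4πDt)) = 88.9/(0.40 × 66.3 × 4.606) = 0.7278 kg/m³.
(x−vt)²/(4Dt) = (1.646)²/(4 × 0.0134 × 126) = 0.4012; exp(−0.4012) = 0.6695.
C = 0.7278 × 0.6695 = 0.487 kg/m³.

0.487 kg/m³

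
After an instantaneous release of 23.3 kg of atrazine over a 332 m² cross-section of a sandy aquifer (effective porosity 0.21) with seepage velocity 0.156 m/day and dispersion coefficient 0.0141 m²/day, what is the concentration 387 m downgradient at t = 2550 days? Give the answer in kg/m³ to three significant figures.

0.00699 kg/m³

For an instantaneous plane source, C(x,t) = M/(n_e·A·√(4πDt)) · exp(−(x−vt)²/(4Dt)), with n_e·A the pore (flow) area.
Plume center vt = 0.156 × 2550 = 397.8 m, so the well at 387 m is 10.8 m upgradient of the peak.
√(4πDt) = 21.26 m, giving peak height M/(n_e·A·√(4πDt)) = 23.3/(0.21 × 332 × 21.26) = 0.01572 kg/m³.
(x−vt)²/(4Dt) = (-10.8)²/(4 × 0.0141 × 2550) = 0.8110; exp(−0.8110) = 0.4444.
C = 0.01572 × 0.4444 = 0.00699 kg/m³.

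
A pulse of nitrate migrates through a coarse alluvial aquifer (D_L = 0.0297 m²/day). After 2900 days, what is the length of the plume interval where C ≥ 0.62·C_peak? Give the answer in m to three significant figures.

25.7 m

The plume is Gaussian with σ = √(2Dt) = √(2 × 0.0297 × 2900) = 13.12 m.
C/C_peak = exp(−Δx²/(2σ²)) = 0.62 ⇒ Δx = σ·√(−2 ln 0.62) = 13.12 × 0.9778 = 12.83 m.
Width = 2Δx = 25.7 m.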